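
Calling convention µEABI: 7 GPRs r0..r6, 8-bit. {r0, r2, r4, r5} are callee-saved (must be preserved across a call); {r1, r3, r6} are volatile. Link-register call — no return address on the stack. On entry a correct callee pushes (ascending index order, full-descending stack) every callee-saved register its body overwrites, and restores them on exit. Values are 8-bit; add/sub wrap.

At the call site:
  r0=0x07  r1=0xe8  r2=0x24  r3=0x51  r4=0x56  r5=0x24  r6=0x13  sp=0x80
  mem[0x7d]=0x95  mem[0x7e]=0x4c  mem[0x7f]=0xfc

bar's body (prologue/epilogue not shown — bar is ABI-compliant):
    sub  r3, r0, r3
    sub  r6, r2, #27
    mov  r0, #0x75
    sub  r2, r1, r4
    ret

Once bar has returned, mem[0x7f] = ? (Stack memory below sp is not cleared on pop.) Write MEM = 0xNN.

MEM = 0x07

prologue: push r0 -> mem[0x7f]=0x07, sp=0x7f
prologue: push r2 -> mem[0x7e]=0x24, sp=0x7e
body[0] sub  r3, r0, r3 -> r3=0xb6
body[1] sub  r6, r2, #27 -> r6=0x09
body[2] mov  r0, #0x75 -> r0=0x75
body[3] sub  r2, r1, r4 -> r2=0x92
epilogue: pop r2=0x24, sp=0x7f
epilogue: pop r0=0x07, sp=0x80
prologue pushed ['r0', 'r2'] at ['0x7f', '0x7e']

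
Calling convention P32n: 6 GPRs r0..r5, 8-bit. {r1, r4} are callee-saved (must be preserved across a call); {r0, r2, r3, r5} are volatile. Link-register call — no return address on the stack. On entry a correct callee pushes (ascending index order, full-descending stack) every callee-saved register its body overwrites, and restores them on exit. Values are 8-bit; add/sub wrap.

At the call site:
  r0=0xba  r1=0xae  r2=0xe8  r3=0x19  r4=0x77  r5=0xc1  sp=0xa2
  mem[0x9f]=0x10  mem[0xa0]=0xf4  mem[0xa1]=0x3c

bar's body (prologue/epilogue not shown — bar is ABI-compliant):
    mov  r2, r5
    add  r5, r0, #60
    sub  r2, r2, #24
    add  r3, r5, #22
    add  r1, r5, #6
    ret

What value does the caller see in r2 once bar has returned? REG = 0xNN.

prologue: push r1 → mem[0xa1]=0xae, sp=0xa1
body[0] mov  r2, r5 → r2=0xc1
body[1] add  r5, r0, #60 → r5=0xf6
body[2] sub  r2, r2, #24 → r2=0xa9
body[3] add  r3, r5, #22 → r3=0x0c
body[4] add  r1, r5, #6 → r1=0xfc
epilogue: pop r1=0xae, sp=0xa2
r2 is caller-saved → body value

REG = 0xa9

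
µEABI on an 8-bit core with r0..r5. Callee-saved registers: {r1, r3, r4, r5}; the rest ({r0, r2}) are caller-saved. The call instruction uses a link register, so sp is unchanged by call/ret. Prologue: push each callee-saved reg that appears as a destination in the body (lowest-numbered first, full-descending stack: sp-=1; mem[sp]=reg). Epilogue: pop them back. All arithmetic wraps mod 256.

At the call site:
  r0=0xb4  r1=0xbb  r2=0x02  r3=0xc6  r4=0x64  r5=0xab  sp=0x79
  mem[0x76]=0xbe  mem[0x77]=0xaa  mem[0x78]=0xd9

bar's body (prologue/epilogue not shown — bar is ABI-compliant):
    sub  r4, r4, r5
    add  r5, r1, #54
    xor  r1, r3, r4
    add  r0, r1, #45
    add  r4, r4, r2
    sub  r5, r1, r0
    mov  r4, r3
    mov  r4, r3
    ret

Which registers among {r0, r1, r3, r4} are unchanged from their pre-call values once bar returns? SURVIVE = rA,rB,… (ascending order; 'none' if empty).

SURVIVE = r1,r3,r4

prologue: push r1 → mem[0x78]=0xbb, sp=0x78
prologue: push r4 → mem[0x77]=0x64, sp=0x77
prologue: push r5 → mem[0x76]=0xab, sp=0x76
body[0] sub  r4, r4, r5 → r4=0xb9
body[1] add  r5, r1, #54 → r5=0xf1
body[2] xor  r1, r3, r4 → r1=0x7f
body[3] add  r0, r1, #45 → r0=0xac
body[4] add  r4, r4, r2 → r4=0xbb
body[5] sub  r5, r1, r0 → r5=0xd3
body[6] mov  r4, r3 → r4=0xc6
body[7] mov  r4, r3 → r4=0xc6
epilogue: pop r5=0xab, sp=0x77
epilogue: pop r4=0x64, sp=0x78
epilogue: pop r1=0xbb, sp=0x79
r0: caller-saved, written=True
r1: callee-saved, written=True
r3: callee-saved, written=False
r4: callee-saved, written=True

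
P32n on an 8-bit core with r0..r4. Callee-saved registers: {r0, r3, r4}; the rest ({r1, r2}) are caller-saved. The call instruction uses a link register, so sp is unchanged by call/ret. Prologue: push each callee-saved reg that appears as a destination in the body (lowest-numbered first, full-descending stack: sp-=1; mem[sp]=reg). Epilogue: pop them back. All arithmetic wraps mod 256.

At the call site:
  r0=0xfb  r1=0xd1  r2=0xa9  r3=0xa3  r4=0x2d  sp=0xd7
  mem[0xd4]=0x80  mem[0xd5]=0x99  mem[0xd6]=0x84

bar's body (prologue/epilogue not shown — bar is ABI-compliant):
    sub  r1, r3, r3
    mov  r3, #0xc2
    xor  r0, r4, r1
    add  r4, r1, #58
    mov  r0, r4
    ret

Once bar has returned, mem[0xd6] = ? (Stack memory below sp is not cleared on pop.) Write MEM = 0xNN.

prologue: push r0 → mem[0xd6]=0xfb, sp=0xd6
prologue: push r3 → mem[0xd5]=0xa3, sp=0xd5
prologue: push r4 → mem[0xd4]=0x2d, sp=0xd4
body[0] sub  r1, r3, r3 → r1=0x00
body[1] mov  r3, #0xc2 → r3=0xc2
body[2] xor  r0, r4, r1 → r0=0x2d
body[3] add  r4, r1, #58 → r4=0x3a
body[4] mov  r0, r4 → r0=0x3a
epilogue: pop r4=0x2d, sp=0xd5
epilogue: pop r3=0xa3, sp=0xd6
epilogue: pop r0=0xfb, sp=0xd7
prologue pushed ['r0', 'r3', 'r4'] at ['0xd6', '0xd5', '0xd4']

MEM = 0xfb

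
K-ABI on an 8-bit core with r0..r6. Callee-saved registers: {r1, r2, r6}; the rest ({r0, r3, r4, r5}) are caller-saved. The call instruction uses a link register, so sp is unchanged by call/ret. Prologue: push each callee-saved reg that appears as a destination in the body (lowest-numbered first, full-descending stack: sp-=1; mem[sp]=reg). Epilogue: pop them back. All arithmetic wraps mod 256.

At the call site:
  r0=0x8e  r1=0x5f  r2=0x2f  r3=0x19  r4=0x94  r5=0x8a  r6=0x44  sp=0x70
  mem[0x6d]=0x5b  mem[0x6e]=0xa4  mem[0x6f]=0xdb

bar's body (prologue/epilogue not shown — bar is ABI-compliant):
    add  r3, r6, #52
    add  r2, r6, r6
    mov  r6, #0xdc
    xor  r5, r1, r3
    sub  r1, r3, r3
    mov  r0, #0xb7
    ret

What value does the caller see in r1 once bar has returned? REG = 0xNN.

prologue: push r1 -> mem[0x6f]=0x5f, sp=0x6f
prologue: push r2 -> mem[0x6e]=0x2f, sp=0x6e
prologue: push r6 -> mem[0x6d]=0x44, sp=0x6d
body[0] add  r3, r6, #52 -> r3=0x78
body[1] add  r2, r6, r6 -> r2=0x88
body[2] mov  r6, #0xdc -> r6=0xdc
body[3] xor  r5, r1, r3 -> r5=0x27
body[4] sub  r1, r3, r3 -> r1=0x00
body[5] mov  r0, #0xb7 -> r0=0xb7
epilogue: pop r6=0x44, sp=0x6e
epilogue: pop r2=0x2f, sp=0x6f
epilogue: pop r1=0x5f, sp=0x70
r1 is callee-saved -> restored

REG = 0x5f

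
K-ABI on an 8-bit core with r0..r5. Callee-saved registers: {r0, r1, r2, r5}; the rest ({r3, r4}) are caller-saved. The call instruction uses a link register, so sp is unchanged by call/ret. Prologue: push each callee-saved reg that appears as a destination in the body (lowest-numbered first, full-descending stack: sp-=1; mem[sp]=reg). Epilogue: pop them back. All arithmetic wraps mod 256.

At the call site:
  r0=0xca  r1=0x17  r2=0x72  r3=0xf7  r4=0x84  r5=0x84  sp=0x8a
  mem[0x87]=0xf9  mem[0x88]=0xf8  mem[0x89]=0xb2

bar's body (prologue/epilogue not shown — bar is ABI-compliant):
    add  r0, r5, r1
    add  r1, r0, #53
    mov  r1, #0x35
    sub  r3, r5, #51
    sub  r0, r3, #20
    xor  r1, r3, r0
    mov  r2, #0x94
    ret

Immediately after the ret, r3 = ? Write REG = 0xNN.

prologue: push r0 -> mem[0x89]=0xca, sp=0x89
prologue: push r1 -> mem[0x88]=0x17, sp=0x88
prologue: push r2 -> mem[0x87]=0x72, sp=0x87
body[0] add  r0, r5, r1 -> r0=0x9b
body[1] add  r1, r0, #53 -> r1=0xd0
body[2] mov  r1, #0x35 -> r1=0x35
body[3] sub  r3, r5, #51 -> r3=0x51
body[4] sub  r0, r3, #20 -> r0=0x3d
body[5] xor  r1, r3, r0 -> r1=0x6c
body[6] mov  r2, #0x94 -> r2=0x94
epilogue: pop r2=0x72, sp=0x88
epilogue: pop r1=0x17, sp=0x89
epilogue: pop r0=0xca, sp=0x8a
r3 is caller-saved -> body value

REG = 0x51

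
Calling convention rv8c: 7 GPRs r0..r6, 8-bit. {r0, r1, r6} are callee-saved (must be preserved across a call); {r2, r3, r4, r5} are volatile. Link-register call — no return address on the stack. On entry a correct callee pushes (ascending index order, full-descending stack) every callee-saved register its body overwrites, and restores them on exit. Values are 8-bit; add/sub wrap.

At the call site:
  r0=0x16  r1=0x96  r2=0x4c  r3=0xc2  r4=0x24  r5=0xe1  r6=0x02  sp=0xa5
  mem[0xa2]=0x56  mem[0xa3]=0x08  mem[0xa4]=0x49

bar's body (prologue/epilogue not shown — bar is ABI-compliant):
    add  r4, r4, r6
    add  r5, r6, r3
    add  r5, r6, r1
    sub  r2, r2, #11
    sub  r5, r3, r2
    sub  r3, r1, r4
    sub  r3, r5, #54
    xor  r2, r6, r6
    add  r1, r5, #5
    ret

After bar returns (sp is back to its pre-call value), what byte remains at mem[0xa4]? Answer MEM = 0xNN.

prologue: push r1 → mem[0xa4]=0x96, sp=0xa4
body[0] add  r4, r4, r6 → r4=0x26
body[1] add  r5, r6, r3 → r5=0xc4
body[2] add  r5, r6, r1 → r5=0x98
body[3] sub  r2, r2, #11 → r2=0x41
body[4] sub  r5, r3, r2 → r5=0x81
body[5] sub  r3, r1, r4 → r3=0x70
body[6] sub  r3, r5, #54 → r3=0x4b
body[7] xor  r2, r6, r6 → r2=0x00
body[8] add  r1, r5, #5 → r1=0x86
epilogue: pop r1=0x96, sp=0xa5
prologue pushed ['r1'] at ['0xa4']

MEM = 0x96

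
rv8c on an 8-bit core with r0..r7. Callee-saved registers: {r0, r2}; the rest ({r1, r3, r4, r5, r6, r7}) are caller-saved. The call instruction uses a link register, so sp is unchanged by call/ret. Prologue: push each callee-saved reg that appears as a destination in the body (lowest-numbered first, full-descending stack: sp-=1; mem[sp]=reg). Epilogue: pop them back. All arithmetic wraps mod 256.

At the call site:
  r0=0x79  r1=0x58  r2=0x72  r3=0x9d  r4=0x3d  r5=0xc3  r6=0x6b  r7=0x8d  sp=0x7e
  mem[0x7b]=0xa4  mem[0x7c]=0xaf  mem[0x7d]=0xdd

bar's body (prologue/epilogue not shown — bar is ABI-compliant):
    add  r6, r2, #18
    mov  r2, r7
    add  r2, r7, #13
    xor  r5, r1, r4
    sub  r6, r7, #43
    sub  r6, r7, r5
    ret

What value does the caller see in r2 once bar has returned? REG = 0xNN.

REG = 0x72

prologue: push r2 -> mem[0x7d]=0x72, sp=0x7d
body[0] add  r6, r2, #18 -> r6=0x84
body[1] mov  r2, r7 -> r2=0x8d
body[2] add  r2, r7, #13 -> r2=0x9a
body[3] xor  r5, r1, r4 -> r5=0x65
body[4] sub  r6, r7, #43 -> r6=0x62
body[5] sub  r6, r7, r5 -> r6=0x28
epilogue: pop r2=0x72, sp=0x7e
r2 is callee-saved -> restored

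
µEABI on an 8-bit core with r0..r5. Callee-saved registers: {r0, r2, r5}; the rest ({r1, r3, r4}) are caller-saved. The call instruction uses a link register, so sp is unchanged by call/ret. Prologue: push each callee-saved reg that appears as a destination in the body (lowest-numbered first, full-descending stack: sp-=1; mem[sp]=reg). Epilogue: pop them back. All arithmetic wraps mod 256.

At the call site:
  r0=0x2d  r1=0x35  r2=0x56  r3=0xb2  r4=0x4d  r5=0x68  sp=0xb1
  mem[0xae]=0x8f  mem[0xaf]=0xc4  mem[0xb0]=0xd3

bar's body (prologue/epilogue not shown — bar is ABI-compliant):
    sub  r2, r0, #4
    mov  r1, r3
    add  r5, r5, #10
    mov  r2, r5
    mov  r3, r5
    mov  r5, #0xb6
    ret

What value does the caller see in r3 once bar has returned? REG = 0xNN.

REG = 0x72

prologue: push r2 → mem[0xb0]=0x56, sp=0xb0
prologue: push r5 → mem[0xaf]=0x68, sp=0xaf
body[0] sub  r2, r0, #4 → r2=0x29
body[1] mov  r1, r3 → r1=0xb2
body[2] add  r5, r5, #10 → r5=0x72
body[3] mov  r2, r5 → r2=0x72
body[4] mov  r3, r5 → r3=0x72
body[5] mov  r5, #0xb6 → r5=0xb6
epilogue: pop r5=0x68, sp=0xb0
epilogue: pop r2=0x56, sp=0xb1
r3 is caller-saved → body value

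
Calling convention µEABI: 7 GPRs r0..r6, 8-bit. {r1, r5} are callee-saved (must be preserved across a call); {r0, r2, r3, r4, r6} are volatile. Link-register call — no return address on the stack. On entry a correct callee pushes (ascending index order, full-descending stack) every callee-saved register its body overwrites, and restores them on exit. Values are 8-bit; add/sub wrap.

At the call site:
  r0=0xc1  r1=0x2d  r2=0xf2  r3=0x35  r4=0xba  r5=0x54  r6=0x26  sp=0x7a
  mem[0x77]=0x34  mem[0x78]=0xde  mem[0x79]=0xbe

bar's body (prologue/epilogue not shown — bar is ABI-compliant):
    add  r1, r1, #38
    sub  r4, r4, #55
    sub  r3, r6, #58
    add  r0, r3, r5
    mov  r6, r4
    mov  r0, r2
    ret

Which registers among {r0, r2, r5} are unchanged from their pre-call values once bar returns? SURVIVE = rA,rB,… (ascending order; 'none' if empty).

prologue: push r1 -> mem[0x79]=0x2d, sp=0x79
body[0] add  r1, r1, #38 -> r1=0x53
body[1] sub  r4, r4, #55 -> r4=0x83
body[2] sub  r3, r6, #58 -> r3=0xec
body[3] add  r0, r3, r5 -> r0=0x40
body[4] mov  r6, r4 -> r6=0x83
body[5] mov  r0, r2 -> r0=0xf2
epilogue: pop r1=0x2d, sp=0x7a
r0: caller-saved, written=True
r2: caller-saved, written=False
r5: callee-saved, written=False

SURVIVE = r2,r5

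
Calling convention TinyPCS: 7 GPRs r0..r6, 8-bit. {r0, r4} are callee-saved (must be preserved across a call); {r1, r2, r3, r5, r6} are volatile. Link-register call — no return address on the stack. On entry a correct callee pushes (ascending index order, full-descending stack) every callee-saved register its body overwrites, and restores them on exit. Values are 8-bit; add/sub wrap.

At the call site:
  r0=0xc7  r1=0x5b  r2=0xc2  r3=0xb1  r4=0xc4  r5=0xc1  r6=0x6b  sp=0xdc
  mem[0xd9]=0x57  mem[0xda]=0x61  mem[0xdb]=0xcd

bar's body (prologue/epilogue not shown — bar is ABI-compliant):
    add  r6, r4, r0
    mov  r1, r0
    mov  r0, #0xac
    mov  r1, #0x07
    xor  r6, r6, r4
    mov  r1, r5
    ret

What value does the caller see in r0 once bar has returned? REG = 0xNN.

REG = 0xc7

prologue: push r0 → mem[0xdb]=0xc7, sp=0xdb
body[0] add  r6, r4, r0 → r6=0x8b
body[1] mov  r1, r0 → r1=0xc7
body[2] mov  r0, #0xac → r0=0xac
body[3] mov  r1, #0x07 → r1=0x07
body[4] xor  r6, r6, r4 → r6=0x4f
body[5] mov  r1, r5 → r1=0xc1
epilogue: pop r0=0xc7, sp=0xdc
r0 is callee-saved → restored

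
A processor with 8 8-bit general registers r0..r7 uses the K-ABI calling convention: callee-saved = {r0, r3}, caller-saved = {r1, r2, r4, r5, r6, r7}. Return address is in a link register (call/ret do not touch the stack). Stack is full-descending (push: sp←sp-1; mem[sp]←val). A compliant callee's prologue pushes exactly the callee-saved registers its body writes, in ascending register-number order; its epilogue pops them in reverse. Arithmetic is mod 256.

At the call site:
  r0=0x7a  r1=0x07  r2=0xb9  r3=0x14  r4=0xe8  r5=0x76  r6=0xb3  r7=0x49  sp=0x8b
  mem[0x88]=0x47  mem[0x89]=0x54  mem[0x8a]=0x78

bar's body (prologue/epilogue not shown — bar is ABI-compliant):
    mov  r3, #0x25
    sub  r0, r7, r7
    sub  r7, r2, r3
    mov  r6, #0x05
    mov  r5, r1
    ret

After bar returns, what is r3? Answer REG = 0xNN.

prologue: push r0 → mem[0x8a]=0x7a, sp=0x8a
prologue: push r3 → mem[0x89]=0x14, sp=0x89
body[0] mov  r3, #0x25 → r3=0x25
body[1] sub  r0, r7, r7 → r0=0x00
body[2] sub  r7, r2, r3 → r7=0x94
body[3] mov  r6, #0x05 → r6=0x05
body[4] mov  r5, r1 → r5=0x07
epilogue: pop r3=0x14, sp=0x8a
epilogue: pop r0=0x7a, sp=0x8b
r3 is callee-saved → restored

REG = 0x14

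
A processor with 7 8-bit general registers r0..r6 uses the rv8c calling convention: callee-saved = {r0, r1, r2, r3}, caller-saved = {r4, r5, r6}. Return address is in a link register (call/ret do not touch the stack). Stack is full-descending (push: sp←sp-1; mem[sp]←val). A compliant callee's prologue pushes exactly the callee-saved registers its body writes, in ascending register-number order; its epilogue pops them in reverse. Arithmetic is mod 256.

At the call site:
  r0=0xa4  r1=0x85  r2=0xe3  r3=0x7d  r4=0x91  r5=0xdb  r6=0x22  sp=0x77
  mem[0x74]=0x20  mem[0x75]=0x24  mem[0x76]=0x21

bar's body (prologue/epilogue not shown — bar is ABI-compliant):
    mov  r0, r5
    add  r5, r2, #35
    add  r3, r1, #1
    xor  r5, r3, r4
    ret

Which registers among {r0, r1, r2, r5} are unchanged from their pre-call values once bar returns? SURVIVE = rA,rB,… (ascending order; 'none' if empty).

SURVIVE = r0,r1,r2

prologue: push r0 → mem[0x76]=0xa4, sp=0x76
prologue: push r3 → mem[0x75]=0x7d, sp=0x75
body[0] mov  r0, r5 → r0=0xdb
body[1] add  r5, r2, #35 → r5=0x06
body[2] add  r3, r1, #1 → r3=0x86
body[3] xor  r5, r3, r4 → r5=0x17
epilogue: pop r3=0x7d, sp=0x76
epilogue: pop r0=0xa4, sp=0x77
r0: callee-saved, written=True
r1: callee-saved, written=False
r2: callee-saved, written=False
r5: caller-saved, written=True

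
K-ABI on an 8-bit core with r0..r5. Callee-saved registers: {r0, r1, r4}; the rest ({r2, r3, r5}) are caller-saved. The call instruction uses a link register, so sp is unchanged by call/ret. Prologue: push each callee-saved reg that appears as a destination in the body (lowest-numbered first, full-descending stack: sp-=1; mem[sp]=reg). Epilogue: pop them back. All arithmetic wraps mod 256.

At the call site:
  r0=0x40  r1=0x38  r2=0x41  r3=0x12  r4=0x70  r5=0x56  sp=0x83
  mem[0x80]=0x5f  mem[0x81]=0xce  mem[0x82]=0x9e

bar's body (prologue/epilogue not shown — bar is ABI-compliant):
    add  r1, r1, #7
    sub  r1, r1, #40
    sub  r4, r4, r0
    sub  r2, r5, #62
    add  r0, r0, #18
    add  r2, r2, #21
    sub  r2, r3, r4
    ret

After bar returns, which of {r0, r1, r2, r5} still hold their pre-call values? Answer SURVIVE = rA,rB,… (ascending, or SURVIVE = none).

prologue: push r0 → mem[0x82]=0x40, sp=0x82
prologue: push r1 → mem[0x81]=0x38, sp=0x81
prologue: push r4 → mem[0x80]=0x70, sp=0x80
body[0] add  r1, r1, #7 → r1=0x3f
body[1] sub  r1, r1, #40 → r1=0x17
body[2] sub  r4, r4, r0 → r4=0x30
body[3] sub  r2, r5, #62 → r2=0x18
body[4] add  r0, r0, #18 → r0=0x52
body[5] add  r2, r2, #21 → r2=0x2d
body[6] sub  r2, r3, r4 → r2=0xe2
epilogue: pop r4=0x70, sp=0x81
epilogue: pop r1=0x38, sp=0x82
epilogue: pop r0=0x40, sp=0x83
r0: callee-saved, written=True
r1: callee-saved, written=True
r2: caller-saved, written=True
r5: caller-saved, written=False

SURVIVE = r0,r1,r5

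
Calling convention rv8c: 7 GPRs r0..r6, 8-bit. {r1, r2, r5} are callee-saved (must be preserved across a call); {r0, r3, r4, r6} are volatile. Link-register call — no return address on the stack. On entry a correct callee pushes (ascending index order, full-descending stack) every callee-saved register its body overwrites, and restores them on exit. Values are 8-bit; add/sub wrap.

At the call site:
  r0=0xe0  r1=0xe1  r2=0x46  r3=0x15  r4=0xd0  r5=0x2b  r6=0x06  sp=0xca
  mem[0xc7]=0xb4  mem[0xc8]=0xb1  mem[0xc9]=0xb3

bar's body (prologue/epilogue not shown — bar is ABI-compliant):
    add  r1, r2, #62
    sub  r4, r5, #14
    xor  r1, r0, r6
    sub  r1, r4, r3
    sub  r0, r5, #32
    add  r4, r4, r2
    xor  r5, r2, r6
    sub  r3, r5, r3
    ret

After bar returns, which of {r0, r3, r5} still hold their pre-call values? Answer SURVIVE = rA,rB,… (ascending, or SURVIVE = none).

SURVIVE = r5

prologue: push r1 → mem[0xc9]=0xe1, sp=0xc9
prologue: push r5 → mem[0xc8]=0x2b, sp=0xc8
body[0] add  r1, r2, #62 → r1=0x84
body[1] sub  r4, r5, #14 → r4=0x1d
body[2] xor  r1, r0, r6 → r1=0xe6
body[3] sub  r1, r4, r3 → r1=0x08
body[4] sub  r0, r5, #32 → r0=0x0b
body[5] add  r4, r4, r2 → r4=0x63
body[6] xor  r5, r2, r6 → r5=0x40
body[7] sub  r3, r5, r3 → r3=0x2b
epilogue: pop r5=0x2b, sp=0xc9
epilogue: pop r1=0xe1, sp=0xca
r0: caller-saved, written=True
r3: caller-saved, written=True
r5: callee-saved, written=True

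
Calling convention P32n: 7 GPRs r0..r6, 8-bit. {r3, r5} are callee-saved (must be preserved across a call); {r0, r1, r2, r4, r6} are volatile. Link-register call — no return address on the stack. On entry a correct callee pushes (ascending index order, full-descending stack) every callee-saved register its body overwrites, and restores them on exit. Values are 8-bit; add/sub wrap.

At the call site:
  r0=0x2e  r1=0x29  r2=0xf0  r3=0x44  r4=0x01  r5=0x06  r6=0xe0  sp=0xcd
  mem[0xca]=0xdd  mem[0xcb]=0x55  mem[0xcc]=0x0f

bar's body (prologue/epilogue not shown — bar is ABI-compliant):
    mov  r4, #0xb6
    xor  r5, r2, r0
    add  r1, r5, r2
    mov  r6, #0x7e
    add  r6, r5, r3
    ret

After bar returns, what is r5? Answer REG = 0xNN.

prologue: push r5 → mem[0xcc]=0x06, sp=0xcc
body[0] mov  r4, #0xb6 → r4=0xb6
body[1] xor  r5, r2, r0 → r5=0xde
body[2] add  r1, r5, r2 → r1=0xce
body[3] mov  r6, #0x7e → r6=0x7e
body[4] add  r6, r5, r3 → r6=0x22
epilogue: pop r5=0x06, sp=0xcd
r5 is callee-saved → restored

REG = 0x06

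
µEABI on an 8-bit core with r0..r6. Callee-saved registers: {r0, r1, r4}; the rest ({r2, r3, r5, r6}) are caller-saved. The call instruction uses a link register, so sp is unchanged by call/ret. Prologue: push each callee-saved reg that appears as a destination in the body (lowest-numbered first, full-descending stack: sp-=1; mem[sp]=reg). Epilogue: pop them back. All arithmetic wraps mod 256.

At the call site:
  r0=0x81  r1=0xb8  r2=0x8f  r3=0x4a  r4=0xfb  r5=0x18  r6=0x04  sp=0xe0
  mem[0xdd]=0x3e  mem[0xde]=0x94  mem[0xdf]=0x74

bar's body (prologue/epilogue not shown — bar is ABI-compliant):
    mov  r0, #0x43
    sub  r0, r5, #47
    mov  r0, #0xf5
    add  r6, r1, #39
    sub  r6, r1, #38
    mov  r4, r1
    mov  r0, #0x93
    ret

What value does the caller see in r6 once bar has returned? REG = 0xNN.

prologue: push r0 → mem[0xdf]=0x81, sp=0xdf
prologue: push r4 → mem[0xde]=0xfb, sp=0xde
body[0] mov  r0, #0x43 → r0=0x43
body[1] sub  r0, r5, #47 → r0=0xe9
body[2] mov  r0, #0xf5 → r0=0xf5
body[3] add  r6, r1, #39 → r6=0xdf
body[4] sub  r6, r1, #38 → r6=0x92
body[5] mov  r4, r1 → r4=0xb8
body[6] mov  r0, #0x93 → r0=0x93
epilogue: pop r4=0xfb, sp=0xdf
epilogue: pop r0=0x81, sp=0xe0
r6 is caller-saved → body value

REG = 0x92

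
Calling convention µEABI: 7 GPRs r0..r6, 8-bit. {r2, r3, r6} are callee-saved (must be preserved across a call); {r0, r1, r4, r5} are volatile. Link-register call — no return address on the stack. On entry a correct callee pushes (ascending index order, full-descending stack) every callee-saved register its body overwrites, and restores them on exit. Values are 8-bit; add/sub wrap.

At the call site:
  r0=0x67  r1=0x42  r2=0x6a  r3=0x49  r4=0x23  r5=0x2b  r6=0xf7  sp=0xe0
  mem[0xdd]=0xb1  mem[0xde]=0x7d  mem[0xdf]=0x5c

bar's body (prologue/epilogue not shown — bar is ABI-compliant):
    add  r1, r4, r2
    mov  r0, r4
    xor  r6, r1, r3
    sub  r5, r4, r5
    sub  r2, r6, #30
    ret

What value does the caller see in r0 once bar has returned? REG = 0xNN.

prologue: push r2 -> mem[0xdf]=0x6a, sp=0xdf
prologue: push r6 -> mem[0xde]=0xf7, sp=0xde
body[0] add  r1, r4, r2 -> r1=0x8d
body[1] mov  r0, r4 -> r0=0x23
body[2] xor  r6, r1, r3 -> r6=0xc4
body[3] sub  r5, r4, r5 -> r5=0xf8
body[4] sub  r2, r6, #30 -> r2=0xa6
epilogue: pop r6=0xf7, sp=0xdf
epilogue: pop r2=0x6a, sp=0xe0
r0 is caller-saved -> body value

REG = 0x23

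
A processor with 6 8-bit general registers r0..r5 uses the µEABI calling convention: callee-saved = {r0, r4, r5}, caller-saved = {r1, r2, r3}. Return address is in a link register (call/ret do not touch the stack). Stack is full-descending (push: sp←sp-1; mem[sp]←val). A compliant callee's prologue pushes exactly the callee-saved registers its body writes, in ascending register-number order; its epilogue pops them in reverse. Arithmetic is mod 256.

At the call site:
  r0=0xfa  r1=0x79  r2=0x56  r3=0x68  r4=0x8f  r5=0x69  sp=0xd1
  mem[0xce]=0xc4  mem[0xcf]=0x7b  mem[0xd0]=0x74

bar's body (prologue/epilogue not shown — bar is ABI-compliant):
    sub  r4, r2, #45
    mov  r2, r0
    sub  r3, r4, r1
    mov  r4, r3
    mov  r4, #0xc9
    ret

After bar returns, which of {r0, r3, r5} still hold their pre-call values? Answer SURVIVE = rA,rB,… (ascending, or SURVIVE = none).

prologue: push r4 -> mem[0xd0]=0x8f, sp=0xd0
body[0] sub  r4, r2, #45 -> r4=0x29
body[1] mov  r2, r0 -> r2=0xfa
body[2] sub  r3, r4, r1 -> r3=0xb0
body[3] mov  r4, r3 -> r4=0xb0
body[4] mov  r4, #0xc9 -> r4=0xc9
epilogue: pop r4=0x8f, sp=0xd1
r0: callee-saved, written=False
r3: caller-saved, written=True
r5: callee-saved, written=False

SURVIVE = r0,r5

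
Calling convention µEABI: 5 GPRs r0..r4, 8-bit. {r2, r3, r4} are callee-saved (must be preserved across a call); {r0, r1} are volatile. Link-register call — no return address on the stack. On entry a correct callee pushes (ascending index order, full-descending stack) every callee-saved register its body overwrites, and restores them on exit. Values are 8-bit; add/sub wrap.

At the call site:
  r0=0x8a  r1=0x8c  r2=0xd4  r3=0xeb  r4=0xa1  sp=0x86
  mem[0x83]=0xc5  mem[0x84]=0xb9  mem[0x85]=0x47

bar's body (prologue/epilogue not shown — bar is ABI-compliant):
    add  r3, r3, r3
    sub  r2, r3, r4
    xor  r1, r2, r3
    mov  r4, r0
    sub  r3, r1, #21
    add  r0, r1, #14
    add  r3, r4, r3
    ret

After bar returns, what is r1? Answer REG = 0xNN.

prologue: push r2 -> mem[0x85]=0xd4, sp=0x85
prologue: push r3 -> mem[0x84]=0xeb, sp=0x84
prologue: push r4 -> mem[0x83]=0xa1, sp=0x83
body[0] add  r3, r3, r3 -> r3=0xd6
body[1] sub  r2, r3, r4 -> r2=0x35
body[2] xor  r1, r2, r3 -> r1=0xe3
body[3] mov  r4, r0 -> r4=0x8a
body[4] sub  r3, r1, #21 -> r3=0xce
body[5] add  r0, r1, #14 -> r0=0xf1
body[6] add  r3, r4, r3 -> r3=0x58
epilogue: pop r4=0xa1, sp=0x84
epilogue: pop r3=0xeb, sp=0x85
epilogue: pop r2=0xd4, sp=0x86
r1 is caller-saved -> body value

REG = 0xe3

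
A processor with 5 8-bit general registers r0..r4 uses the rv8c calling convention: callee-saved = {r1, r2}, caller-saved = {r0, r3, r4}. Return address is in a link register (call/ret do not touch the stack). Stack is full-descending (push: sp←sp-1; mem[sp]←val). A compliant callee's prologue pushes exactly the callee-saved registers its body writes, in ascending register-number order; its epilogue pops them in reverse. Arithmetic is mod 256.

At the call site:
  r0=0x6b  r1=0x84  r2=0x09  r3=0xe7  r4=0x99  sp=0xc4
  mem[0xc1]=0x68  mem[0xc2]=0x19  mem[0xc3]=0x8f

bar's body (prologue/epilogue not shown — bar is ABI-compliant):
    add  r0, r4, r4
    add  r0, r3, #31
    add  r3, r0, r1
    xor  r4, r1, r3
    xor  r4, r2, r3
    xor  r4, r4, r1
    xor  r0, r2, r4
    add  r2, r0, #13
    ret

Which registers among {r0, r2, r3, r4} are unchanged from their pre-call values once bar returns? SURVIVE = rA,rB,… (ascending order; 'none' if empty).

prologue: push r2 → mem[0xc3]=0x09, sp=0xc3
body[0] add  r0, r4, r4 → r0=0x32
body[1] add  r0, r3, #31 → r0=0x06
body[2] add  r3, r0, r1 → r3=0x8a
body[3] xor  r4, r1, r3 → r4=0x0e
body[4] xor  r4, r2, r3 → r4=0x83
body[5] xor  r4, r4, r1 → r4=0x07
body[6] xor  r0, r2, r4 → r0=0x0e
body[7] add  r2, r0, #13 → r2=0x1b
epilogue: pop r2=0x09, sp=0xc4
r0: caller-saved, written=True
r2: callee-saved, written=True
r3: caller-saved, written=True
r4: caller-saved, written=True

SURVIVE = r2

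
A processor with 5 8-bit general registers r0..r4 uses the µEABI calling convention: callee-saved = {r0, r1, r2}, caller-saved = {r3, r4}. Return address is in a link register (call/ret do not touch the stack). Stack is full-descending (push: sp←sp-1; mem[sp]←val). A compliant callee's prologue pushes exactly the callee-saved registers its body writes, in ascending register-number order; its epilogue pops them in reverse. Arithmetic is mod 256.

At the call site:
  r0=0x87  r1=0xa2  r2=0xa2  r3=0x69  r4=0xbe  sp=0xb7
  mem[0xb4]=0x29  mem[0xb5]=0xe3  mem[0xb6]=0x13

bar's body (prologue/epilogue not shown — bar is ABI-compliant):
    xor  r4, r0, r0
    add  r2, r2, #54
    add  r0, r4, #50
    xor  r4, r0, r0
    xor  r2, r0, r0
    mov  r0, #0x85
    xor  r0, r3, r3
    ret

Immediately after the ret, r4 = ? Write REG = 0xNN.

REG = 0x00

prologue: push r0 -> mem[0xb6]=0x87, sp=0xb6
prologue: push r2 -> mem[0xb5]=0xa2, sp=0xb5
body[0] xor  r4, r0, r0 -> r4=0x00
body[1] add  r2, r2, #54 -> r2=0xd8
body[2] add  r0, r4, #50 -> r0=0x32
body[3] xor  r4, r0, r0 -> r4=0x00
body[4] xor  r2, r0, r0 -> r2=0x00
body[5] mov  r0, #0x85 -> r0=0x85
body[6] xor  r0, r3, r3 -> r0=0x00
epilogue: pop r2=0xa2, sp=0xb6
epilogue: pop r0=0x87, sp=0xb7
r4 is caller-saved -> body value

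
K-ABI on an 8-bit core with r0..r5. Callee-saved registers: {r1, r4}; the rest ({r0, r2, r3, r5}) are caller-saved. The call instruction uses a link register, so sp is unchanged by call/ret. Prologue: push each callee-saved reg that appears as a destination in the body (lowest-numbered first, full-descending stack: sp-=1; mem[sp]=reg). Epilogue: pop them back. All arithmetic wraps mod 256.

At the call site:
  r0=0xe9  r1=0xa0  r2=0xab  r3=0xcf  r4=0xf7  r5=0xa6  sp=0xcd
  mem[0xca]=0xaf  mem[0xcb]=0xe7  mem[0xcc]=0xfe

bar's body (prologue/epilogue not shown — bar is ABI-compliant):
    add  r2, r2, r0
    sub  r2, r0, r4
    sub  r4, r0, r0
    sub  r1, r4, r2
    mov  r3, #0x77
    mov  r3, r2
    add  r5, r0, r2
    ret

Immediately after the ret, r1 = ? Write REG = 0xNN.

REG = 0xa0

prologue: push r1 -> mem[0xcc]=0xa0, sp=0xcc
prologue: push r4 -> mem[0xcb]=0xf7, sp=0xcb
body[0] add  r2, r2, r0 -> r2=0x94
body[1] sub  r2, r0, r4 -> r2=0xf2
body[2] sub  r4, r0, r0 -> r4=0x00
body[3] sub  r1, r4, r2 -> r1=0x0e
body[4] mov  r3, #0x77 -> r3=0x77
body[5] mov  r3, r2 -> r3=0xf2
body[6] add  r5, r0, r2 -> r5=0xdb
epilogue: pop r4=0xf7, sp=0xcc
epilogue: pop r1=0xa0, sp=0xcd
r1 is callee-saved -> restored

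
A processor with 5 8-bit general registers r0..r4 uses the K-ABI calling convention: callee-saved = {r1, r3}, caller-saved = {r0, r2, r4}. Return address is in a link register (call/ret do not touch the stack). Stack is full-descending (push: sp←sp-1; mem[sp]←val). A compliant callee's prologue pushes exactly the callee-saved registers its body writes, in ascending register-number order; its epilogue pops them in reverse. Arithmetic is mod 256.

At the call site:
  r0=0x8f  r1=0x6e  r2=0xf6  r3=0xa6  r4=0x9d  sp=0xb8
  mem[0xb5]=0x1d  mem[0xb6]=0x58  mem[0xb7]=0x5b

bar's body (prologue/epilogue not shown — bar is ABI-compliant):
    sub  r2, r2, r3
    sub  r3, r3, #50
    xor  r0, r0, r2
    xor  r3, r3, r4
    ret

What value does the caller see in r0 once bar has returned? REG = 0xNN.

REG = 0xdf

prologue: push r3 -> mem[0xb7]=0xa6, sp=0xb7
body[0] sub  r2, r2, r3 -> r2=0x50
body[1] sub  r3, r3, #50 -> r3=0x74
body[2] xor  r0, r0, r2 -> r0=0xdf
body[3] xor  r3, r3, r4 -> r3=0xe9
epilogue: pop r3=0xa6, sp=0xb8
r0 is caller-saved -> body value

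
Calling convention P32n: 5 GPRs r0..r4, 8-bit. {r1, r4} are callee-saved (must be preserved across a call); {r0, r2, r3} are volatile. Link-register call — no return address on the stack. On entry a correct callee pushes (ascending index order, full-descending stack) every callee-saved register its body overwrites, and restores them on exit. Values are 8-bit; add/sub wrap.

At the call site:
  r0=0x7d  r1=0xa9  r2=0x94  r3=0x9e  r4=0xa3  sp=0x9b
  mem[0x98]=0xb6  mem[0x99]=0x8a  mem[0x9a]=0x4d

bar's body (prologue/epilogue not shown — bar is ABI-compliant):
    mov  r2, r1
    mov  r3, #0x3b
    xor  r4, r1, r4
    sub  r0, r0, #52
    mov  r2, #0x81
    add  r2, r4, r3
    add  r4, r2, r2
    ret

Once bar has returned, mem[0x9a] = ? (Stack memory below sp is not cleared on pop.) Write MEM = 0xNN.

prologue: push r4 -> mem[0x9a]=0xa3, sp=0x9a
body[0] mov  r2, r1 -> r2=0xa9
body[1] mov  r3, #0x3b -> r3=0x3b
body[2] xor  r4, r1, r4 -> r4=0x0a
body[3] sub  r0, r0, #52 -> r0=0x49
body[4] mov  r2, #0x81 -> r2=0x81
body[5] add  r2, r4, r3 -> r2=0x45
body[6] add  r4, r2, r2 -> r4=0x8a
epilogue: pop r4=0xa3, sp=0x9b
prologue pushed ['r4'] at ['0x9a']

MEM = 0xa3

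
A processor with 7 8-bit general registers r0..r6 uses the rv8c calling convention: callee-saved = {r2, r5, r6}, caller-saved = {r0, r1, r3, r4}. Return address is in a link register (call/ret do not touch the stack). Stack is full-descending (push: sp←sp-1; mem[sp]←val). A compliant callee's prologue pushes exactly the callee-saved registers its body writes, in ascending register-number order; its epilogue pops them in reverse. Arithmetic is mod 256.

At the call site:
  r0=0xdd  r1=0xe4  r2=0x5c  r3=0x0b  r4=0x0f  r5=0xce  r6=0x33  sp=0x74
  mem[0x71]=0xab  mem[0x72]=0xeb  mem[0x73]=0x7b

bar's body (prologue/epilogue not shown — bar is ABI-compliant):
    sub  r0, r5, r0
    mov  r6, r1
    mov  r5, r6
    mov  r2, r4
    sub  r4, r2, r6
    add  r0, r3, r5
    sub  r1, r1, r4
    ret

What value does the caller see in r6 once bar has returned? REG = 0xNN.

prologue: push r2 -> mem[0x73]=0x5c, sp=0x73
prologue: push r5 -> mem[0x72]=0xce, sp=0x72
prologue: push r6 -> mem[0x71]=0x33, sp=0x71
body[0] sub  r0, r5, r0 -> r0=0xf1
body[1] mov  r6, r1 -> r6=0xe4
body[2] mov  r5, r6 -> r5=0xe4
body[3] mov  r2, r4 -> r2=0x0f
body[4] sub  r4, r2, r6 -> r4=0x2b
body[5] add  r0, r3, r5 -> r0=0xef
body[6] sub  r1, r1, r4 -> r1=0xb9
epilogue: pop r6=0x33, sp=0x72
epilogue: pop r5=0xce, sp=0x73
epilogue: pop r2=0x5c, sp=0x74
r6 is callee-saved -> restored

REG = 0x33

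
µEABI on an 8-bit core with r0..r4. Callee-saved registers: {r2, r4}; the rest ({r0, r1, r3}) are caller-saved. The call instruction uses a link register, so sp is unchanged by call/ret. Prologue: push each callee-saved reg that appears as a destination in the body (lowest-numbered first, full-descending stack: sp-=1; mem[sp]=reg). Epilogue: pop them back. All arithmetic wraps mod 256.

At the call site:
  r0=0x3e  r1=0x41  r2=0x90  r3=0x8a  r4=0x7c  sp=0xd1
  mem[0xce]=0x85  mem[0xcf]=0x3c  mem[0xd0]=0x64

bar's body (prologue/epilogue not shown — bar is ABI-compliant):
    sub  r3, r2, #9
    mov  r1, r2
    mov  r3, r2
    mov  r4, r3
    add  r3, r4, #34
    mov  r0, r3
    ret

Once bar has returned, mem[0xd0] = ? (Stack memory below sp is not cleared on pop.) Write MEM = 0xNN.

MEM = 0x7c

prologue: push r4 → mem[0xd0]=0x7c, sp=0xd0
body[0] sub  r3, r2, #9 → r3=0x87
body[1] mov  r1, r2 → r1=0x90
body[2] mov  r3, r2 → r3=0x90
body[3] mov  r4, r3 → r4=0x90
body[4] add  r3, r4, #34 → r3=0xb2
body[5] mov  r0, r3 → r0=0xb2
epilogue: pop r4=0x7c, sp=0xd1
prologue pushed ['r4'] at ['0xd0']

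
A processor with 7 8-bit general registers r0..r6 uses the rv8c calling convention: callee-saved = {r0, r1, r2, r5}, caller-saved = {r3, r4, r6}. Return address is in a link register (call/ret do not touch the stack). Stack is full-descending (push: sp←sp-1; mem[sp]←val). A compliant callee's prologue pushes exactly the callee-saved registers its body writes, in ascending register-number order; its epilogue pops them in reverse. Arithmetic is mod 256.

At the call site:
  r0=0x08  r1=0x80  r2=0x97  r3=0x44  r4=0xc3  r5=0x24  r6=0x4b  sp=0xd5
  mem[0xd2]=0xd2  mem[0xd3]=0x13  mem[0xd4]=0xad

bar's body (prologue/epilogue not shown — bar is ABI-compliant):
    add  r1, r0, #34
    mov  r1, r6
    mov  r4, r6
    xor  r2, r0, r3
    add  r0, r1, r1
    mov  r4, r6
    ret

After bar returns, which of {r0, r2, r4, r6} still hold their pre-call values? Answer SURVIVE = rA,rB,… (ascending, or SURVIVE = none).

prologue: push r0 -> mem[0xd4]=0x08, sp=0xd4
prologue: push r1 -> mem[0xd3]=0x80, sp=0xd3
prologue: push r2 -> mem[0xd2]=0x97, sp=0xd2
body[0] add  r1, r0, #34 -> r1=0x2a
body[1] mov  r1, r6 -> r1=0x4b
body[2] mov  r4, r6 -> r4=0x4b
body[3] xor  r2, r0, r3 -> r2=0x4c
body[4] add  r0, r1, r1 -> r0=0x96
body[5] mov  r4, r6 -> r4=0x4b
epilogue: pop r2=0x97, sp=0xd3
epilogue: pop r1=0x80, sp=0xd4
epilogue: pop r0=0x08, sp=0xd5
r0: callee-saved, written=True
r2: callee-saved, written=True
r4: caller-saved, written=True
r6: caller-saved, written=False

SURVIVE = r0,r2,r6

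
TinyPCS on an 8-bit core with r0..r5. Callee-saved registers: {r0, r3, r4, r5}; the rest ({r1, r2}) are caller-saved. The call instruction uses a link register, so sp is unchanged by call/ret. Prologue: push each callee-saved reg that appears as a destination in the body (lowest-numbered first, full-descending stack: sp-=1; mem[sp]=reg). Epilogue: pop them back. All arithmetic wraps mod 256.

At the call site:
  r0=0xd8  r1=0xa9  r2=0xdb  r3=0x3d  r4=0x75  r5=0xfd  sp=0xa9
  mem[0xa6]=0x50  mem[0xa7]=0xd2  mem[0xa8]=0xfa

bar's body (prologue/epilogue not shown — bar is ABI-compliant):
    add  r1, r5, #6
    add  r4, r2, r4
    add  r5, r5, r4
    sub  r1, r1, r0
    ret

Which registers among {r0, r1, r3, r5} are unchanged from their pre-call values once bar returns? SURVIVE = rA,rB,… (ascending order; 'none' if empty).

prologue: push r4 → mem[0xa8]=0x75, sp=0xa8
prologue: push r5 → mem[0xa7]=0xfd, sp=0xa7
body[0] add  r1, r5, #6 → r1=0x03
body[1] add  r4, r2, r4 → r4=0x50
body[2] add  r5, r5, r4 → r5=0x4d
body[3] sub  r1, r1, r0 → r1=0x2b
epilogue: pop r5=0xfd, sp=0xa8
epilogue: pop r4=0x75, sp=0xa9
r0: callee-saved, written=False
r1: caller-saved, written=True
r3: callee-saved, written=False
r5: callee-saved, written=True

SURVIVE = r0,r3,r5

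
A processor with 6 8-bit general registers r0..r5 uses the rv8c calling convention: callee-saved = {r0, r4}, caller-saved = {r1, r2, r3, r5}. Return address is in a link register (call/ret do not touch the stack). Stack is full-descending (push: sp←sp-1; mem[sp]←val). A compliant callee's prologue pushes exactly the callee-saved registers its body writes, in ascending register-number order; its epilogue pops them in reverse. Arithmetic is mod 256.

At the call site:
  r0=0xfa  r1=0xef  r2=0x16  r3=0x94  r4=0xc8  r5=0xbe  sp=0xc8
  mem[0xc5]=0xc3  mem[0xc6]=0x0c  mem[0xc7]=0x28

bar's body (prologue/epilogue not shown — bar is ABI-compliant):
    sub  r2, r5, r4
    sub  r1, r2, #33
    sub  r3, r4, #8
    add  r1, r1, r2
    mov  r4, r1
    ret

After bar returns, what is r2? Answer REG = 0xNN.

REG = 0xf6

prologue: push r4 → mem[0xc7]=0xc8, sp=0xc7
body[0] sub  r2, r5, r4 → r2=0xf6
body[1] sub  r1, r2, #33 → r1=0xd5
body[2] sub  r3, r4, #8 → r3=0xc0
body[3] add  r1, r1, r2 → r1=0xcb
body[4] mov  r4, r1 → r4=0xcb
epilogue: pop r4=0xc8, sp=0xc8
r2 is caller-saved → body value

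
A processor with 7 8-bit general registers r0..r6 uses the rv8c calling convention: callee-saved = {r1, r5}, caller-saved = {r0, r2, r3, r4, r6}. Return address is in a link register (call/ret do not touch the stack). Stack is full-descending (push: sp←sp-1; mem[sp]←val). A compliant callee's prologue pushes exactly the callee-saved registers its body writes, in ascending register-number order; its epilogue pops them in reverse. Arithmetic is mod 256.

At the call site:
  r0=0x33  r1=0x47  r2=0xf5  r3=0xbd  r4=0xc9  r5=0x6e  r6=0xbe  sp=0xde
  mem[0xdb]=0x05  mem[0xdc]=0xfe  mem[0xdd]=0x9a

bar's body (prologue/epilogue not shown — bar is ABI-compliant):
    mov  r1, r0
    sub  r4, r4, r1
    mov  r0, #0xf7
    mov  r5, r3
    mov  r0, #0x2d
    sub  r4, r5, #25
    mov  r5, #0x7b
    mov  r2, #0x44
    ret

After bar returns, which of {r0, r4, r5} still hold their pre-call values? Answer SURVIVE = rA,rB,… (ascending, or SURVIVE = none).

SURVIVE = r5

prologue: push r1 -> mem[0xdd]=0x47, sp=0xdd
prologue: push r5 -> mem[0xdc]=0x6e, sp=0xdc
body[0] mov  r1, r0 -> r1=0x33
body[1] sub  r4, r4, r1 -> r4=0x96
body[2] mov  r0, #0xf7 -> r0=0xf7
body[3] mov  r5, r3 -> r5=0xbd
body[4] mov  r0, #0x2d -> r0=0x2d
body[5] sub  r4, r5, #25 -> r4=0xa4
body[6] mov  r5, #0x7b -> r5=0x7b
body[7] mov  r2, #0x44 -> r2=0x44
epilogue: pop r5=0x6e, sp=0xdd
epilogue: pop r1=0x47, sp=0xde
r0: caller-saved, written=True
r4: caller-saved, written=True
r5: callee-saved, written=True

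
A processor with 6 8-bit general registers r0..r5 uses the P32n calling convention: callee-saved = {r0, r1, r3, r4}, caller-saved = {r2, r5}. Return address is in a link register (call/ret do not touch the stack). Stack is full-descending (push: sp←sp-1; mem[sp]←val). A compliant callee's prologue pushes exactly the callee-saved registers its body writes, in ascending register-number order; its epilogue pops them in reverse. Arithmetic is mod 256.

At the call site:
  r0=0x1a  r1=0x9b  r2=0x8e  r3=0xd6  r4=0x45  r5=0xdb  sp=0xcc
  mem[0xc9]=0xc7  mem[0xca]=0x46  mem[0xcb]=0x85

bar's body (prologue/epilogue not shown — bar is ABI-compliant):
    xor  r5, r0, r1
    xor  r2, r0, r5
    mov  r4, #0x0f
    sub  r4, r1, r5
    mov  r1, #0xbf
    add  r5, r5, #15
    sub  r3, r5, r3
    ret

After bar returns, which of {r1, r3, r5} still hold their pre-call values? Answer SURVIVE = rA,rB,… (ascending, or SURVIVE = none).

prologue: push r1 → mem[0xcb]=0x9b, sp=0xcb
prologue: push r3 → mem[0xca]=0xd6, sp=0xca
prologue: push r4 → mem[0xc9]=0x45, sp=0xc9
body[0] xor  r5, r0, r1 → r5=0x81
body[1] xor  r2, r0, r5 → r2=0x9b
body[2] mov  r4, #0x0f → r4=0x0f
body[3] sub  r4, r1, r5 → r4=0x1a
body[4] mov  r1, #0xbf → r1=0xbf
body[5] add  r5, r5, #15 → r5=0x90
body[6] sub  r3, r5, r3 → r3=0xba
epilogue: pop r4=0x45, sp=0xca
epilogue: pop r3=0xd6, sp=0xcb
epilogue: pop r1=0x9b, sp=0xcc
r1: callee-saved, written=True
r3: callee-saved, written=True
r5: caller-saved, written=True

SURVIVE = r1,r3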